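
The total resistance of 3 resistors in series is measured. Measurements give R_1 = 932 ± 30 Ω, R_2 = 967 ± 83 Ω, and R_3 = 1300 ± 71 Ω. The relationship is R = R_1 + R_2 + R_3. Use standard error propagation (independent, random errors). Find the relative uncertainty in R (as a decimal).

For a sum/difference, combine absolute errors in quadrature:
  (δR_1)² = 900;  (δR_2)² = 6890;  (δR_3)² = 5040
δR = √(12800) = 113 Ω
R = 3200 Ω, so δR/R = 113/3200 = 0.0354.

0.0354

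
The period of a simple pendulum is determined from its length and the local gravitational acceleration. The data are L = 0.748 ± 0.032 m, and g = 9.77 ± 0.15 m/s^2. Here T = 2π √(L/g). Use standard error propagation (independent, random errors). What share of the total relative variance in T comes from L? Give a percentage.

(δT/T)² = (½·δL/L)² + (−½·δg/g)²
  L term: (0.5×0.0428)² = 0.000458
  g term: (-0.5×0.0154)² = 5.89e-05
Total = 0.000516. Share from L = 0.000458/0.000516 = 0.886.

88.6%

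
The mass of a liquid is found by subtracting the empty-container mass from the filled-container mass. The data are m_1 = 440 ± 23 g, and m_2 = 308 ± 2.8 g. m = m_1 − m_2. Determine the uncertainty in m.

m is a linear combination, so absolute uncertainties add in quadrature:
  (δm_1)² = 529;  (δm_2)² = 7.84
δm = √(537) = 23.2 g

23.2 g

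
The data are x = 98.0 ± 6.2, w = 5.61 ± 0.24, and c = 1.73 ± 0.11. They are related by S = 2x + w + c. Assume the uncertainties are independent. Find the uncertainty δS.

12.4

For a sum/difference, combine absolute errors in quadrature:
  (2·δx)² = 154;  (δw)² = 0.0576;  (δc)² = 0.0121
δS = √(154) = 12.4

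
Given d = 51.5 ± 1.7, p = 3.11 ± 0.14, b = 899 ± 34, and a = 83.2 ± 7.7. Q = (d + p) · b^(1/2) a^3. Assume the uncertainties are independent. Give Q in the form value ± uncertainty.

Let u = d + p = 54.6. δu = √(δd² + δp²) = √(2.89 + 0.0196) = 1.71, so δu/u = 0.0312.
Q is then a monomial in u, b, a:
δQ/Q = √((δu/u)² + (½·δb/b)² + (3·δa/a)²) = √(0.000976 + 0.000358 + 0.0771) = 0.280
Q = 9.43e+08, so δQ = 0.280 × 9.43e+08 = 2.64e+08.

(9.43 ± 2.64) × 10^8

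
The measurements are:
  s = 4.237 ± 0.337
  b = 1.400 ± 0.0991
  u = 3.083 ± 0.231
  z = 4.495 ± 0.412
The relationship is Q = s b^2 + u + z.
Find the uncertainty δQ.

1.43

Let p = s·b^2 = 8.305. δp/p = √((1·δs/s)² + (2·δb/b)²) = √(0.00633 + 0.0200) = 0.162, so δp = 1.35.
Q = p + u + z: δQ = √(δp² + δu² + δz²) = √(1.82 + 0.0534 + 0.170) = 1.43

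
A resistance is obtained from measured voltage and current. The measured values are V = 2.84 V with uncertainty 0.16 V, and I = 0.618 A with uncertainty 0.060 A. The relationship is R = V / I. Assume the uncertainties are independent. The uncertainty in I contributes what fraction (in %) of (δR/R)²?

74.8%

(δR/R)² = (1·δV/V)² + (-1·δI/I)²
  V term: (1×0.0563)² = 0.00317
  I term: (-1×0.0971)² = 0.00943
Total = 0.0126. Share from I = 0.00943/0.0126 = 0.748.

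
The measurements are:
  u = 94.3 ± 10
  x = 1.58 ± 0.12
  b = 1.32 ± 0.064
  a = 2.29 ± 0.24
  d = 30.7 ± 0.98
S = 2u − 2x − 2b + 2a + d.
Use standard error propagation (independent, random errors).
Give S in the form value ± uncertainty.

S is a linear combination, so absolute uncertainties add in quadrature:
  (2·δu)² = 400;  (2·δx)² = 0.0576;  (2·δb)² = 0.0164;  (2·δa)² = 0.230;  (δd)² = 0.960
δS = √(401) = 20.0
S = 218.

218 ± 20.0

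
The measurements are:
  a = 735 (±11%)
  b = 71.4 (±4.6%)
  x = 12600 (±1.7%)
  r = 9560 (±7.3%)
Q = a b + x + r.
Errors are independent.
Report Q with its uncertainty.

Let p = a·b = 52500. δp/p = √((1·δa/a)² + (1·δb/b)²) = √(0.0121 + 0.00212) = 0.119, so δp = 6260.
Q = p + x + r: δQ = √(δp² + δx² + δr²) = √(3.92e+07 + 45900 + 4.87e+05) = 6300
Q = 74600.

74600 ± 6300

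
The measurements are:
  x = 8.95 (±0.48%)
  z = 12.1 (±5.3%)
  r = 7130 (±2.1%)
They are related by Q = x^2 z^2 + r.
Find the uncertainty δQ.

1260

Let p = x^2·z^2 = 11700. δp/p = √((2·δx/x)² + (2·δz/z)²) = √(9.22e-05 + 0.0112) = 0.106, so δp = 1250.
Q = p + r: δQ = √(δp² + δr²) = √(1.56e+06 + 22400) = 1260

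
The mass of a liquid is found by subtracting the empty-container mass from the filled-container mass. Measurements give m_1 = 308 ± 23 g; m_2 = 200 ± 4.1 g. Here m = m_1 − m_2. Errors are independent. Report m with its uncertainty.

Sums and differences: (δm)² = Σ (cᵢ δxᵢ)².
  (δm_1)² = 529;  (δm_2)² = 16.8
δm = √(546) = 23.4 g
m = 108 g.

108 ± 23.4 g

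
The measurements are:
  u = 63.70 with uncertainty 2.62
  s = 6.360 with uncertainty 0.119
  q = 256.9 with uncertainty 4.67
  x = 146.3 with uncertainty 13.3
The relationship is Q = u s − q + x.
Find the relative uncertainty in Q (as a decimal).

Let p = u·s = 405.1. δp/p = √((1·δu/u)² + (1·δs/s)²) = √(0.00169 + 0.000350) = 0.0452, so δp = 18.3.
Q = p − q + x: δQ = √(δp² + δq² + δx²) = √(335 + 21.8 + 177) = 23.1
Q = 294.5, so δQ/Q = 23.1/294.5 = 0.0784.

0.0784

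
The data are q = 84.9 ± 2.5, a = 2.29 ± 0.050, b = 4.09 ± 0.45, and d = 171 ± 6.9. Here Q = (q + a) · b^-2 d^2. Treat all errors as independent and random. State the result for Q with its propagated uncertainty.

Let u = q + a = 87.2. δu = √(δq² + δa²) = √(6.25 + 0.00250) = 2.50, so δu/u = 0.0287.
Q is then a monomial in u, b, d:
δQ/Q = √((δu/u)² + (-2·δb/b)² + (2·δd/d)²) = √(0.000822 + 0.0484 + 0.00651) = 0.236
Q = 1.52e+05, so δQ = 0.236 × 1.52e+05 = 36000.

(1.52 ± 0.360) × 10^5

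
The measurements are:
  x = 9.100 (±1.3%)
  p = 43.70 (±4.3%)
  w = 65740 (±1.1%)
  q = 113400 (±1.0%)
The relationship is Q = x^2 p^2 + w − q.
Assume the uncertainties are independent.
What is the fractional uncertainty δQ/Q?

0.129

Let h = x^2·p^2 = 158100. δh/h = √((2·δx/x)² + (2·δp/p)²) = √(0.000676 + 0.00740) = 0.0898, so δh = 14200.
Q = h + w − q: δQ = √(δh² + δw² + δq²) = √(2.02e+08 + 5.23e+05 + 1.29e+06) = 14300
Q = 110500, so δQ/Q = 14300/110500 = 0.129.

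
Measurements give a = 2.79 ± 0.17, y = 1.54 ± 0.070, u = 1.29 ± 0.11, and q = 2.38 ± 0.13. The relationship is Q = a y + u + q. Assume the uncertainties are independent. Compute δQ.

Let p = a·y = 4.30. δp/p = √((1·δa/a)² + (1·δy/y)²) = √(0.00371 + 0.00207) = 0.0760, so δp = 0.327.
Q = p + u + q: δQ = √(δp² + δu² + δq²) = √(0.107 + 0.0121 + 0.0169) = 0.368

0.368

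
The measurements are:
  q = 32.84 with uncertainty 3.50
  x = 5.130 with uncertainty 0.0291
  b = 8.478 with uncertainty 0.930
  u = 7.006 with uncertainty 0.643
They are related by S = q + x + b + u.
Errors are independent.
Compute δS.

3.68

Each term contributes (cᵢ δxᵢ)² to (δS)²:
  (δq)² = 12.2;  (δx)² = 0.000847;  (δb)² = 0.865;  (δu)² = 0.413
δS = √(13.5) = 3.68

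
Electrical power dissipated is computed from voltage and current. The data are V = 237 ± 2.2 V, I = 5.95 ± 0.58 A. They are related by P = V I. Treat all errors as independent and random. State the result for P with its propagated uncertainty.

1410 ± 138 W

Each factor contributes (exponent × relative error)² to (δP/P)²:
  (1·δV/V)² = (1×0.00928)² = 8.62e-05;  (1·δI/I)² = (1×0.0975)² = 0.00950
δP/P = √(0.00959) = 0.0979
P = 1410 W, so δP = 0.0979 × 1410 = 138 W.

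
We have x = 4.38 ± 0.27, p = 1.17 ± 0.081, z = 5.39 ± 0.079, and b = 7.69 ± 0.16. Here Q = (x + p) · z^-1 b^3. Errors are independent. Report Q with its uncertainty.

Let u = x + p = 5.55. δu = √(δx² + δp²) = √(0.0729 + 0.00656) = 0.282, so δu/u = 0.0508.
Q is then a monomial in u, z, b:
δQ/Q = √((δu/u)² + (-1·δz/z)² + (3·δb/b)²) = √(0.00258 + 0.000215 + 0.00390) = 0.0818
Q = 468, so δQ = 0.0818 × 468 = 38.3.

468 ± 38.3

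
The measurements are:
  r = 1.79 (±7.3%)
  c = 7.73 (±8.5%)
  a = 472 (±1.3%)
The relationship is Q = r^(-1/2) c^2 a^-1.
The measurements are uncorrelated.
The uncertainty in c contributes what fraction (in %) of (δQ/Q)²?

(δQ/Q)² = (−½·δr/r)² + (2·δc/c)² + (-1·δa/a)²
  r term: (-0.5×0.0730)² = 0.00133
  c term: (2×0.0850)² = 0.0289
  a term: (-1×0.0130)² = 0.000169
Total = 0.0304. Share from c = 0.0289/0.0304 = 0.951.

95.1%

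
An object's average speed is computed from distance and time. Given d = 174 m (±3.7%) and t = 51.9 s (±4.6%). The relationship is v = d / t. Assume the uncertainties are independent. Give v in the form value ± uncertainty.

Relative error in a monomial: (δv/v)² = Σ (nᵢ · δxᵢ/xᵢ)².
  (1·δd/d)² = (1×0.0370)² = 0.00137;  (-1·δt/t)² = (-1×0.0460)² = 0.00212
δv/v = √(0.00349) = 0.0590
v = 3.35 m/s, so δv = 0.0590 × 3.35 = 0.198 m/s.

3.35 ± 0.198 m/s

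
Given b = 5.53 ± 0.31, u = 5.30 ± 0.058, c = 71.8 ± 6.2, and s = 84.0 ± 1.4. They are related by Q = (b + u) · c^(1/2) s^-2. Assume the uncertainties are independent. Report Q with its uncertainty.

0.0130 ± 0.000804

Let w = b + u = 10.8. δw = √(δb² + δu²) = √(0.0961 + 0.00336) = 0.315, so δw/w = 0.0291.
Q is then a monomial in w, c, s:
δQ/Q = √((δw/w)² + (½·δc/c)² + (-2·δs/s)²) = √(0.000848 + 0.00186 + 0.00111) = 0.0618
Q = 0.0130, so δQ = 0.0618 × 0.0130 = 0.000804.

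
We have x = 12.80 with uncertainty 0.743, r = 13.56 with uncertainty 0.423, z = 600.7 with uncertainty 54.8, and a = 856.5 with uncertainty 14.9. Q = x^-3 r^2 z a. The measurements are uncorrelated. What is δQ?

Relative error in a monomial: (δQ/Q)² = Σ (nᵢ · δxᵢ/xᵢ)².
  (-3·δx/x)² = (-3×0.0580)² = 0.0303;  (2·δr/r)² = (2×0.0312)² = 0.00389;  (1·δz/z)² = (1×0.0912)² = 0.00832;  (1·δa/a)² = (1×0.0174)² = 0.000303
δQ/Q = √(0.0428) = 0.207
Q = 45110, so δQ = 0.207 × 45110 = 9340.

9340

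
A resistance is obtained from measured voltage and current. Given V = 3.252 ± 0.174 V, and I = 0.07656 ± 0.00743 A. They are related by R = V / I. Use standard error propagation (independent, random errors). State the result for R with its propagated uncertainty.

Since R is a product/quotient, work with relative uncertainties:
  (1·δV/V)² = (1×0.0535)² = 0.00286;  (-1·δI/I)² = (-1×0.0970)² = 0.00942
δR/R = √(0.0123) = 0.111
R = 42.48 Ω, so δR = 0.111 × 42.48 = 4.71 Ω.

42.48 ± 4.71 Ω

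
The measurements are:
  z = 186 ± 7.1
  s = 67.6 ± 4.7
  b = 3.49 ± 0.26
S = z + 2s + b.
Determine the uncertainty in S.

For a sum/difference, combine absolute errors in quadrature:
  (δz)² = 50.4;  (2·δs)² = 88.4;  (δb)² = 0.0676
δS = √(139) = 11.8

11.8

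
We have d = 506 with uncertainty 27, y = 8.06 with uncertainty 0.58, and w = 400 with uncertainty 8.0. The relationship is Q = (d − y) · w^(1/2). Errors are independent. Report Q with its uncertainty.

9960 ± 549

Let u = d − y = 498. δu = √(δd² + δy²) = √(729 + 0.336) = 27.0, so δu/u = 0.0542.
Q is then a monomial in u, w:
δQ/Q = √((δu/u)² + (½·δw/w)²) = √(0.00294 + 0.000100) = 0.0552
Q = 9960, so δQ = 0.0552 × 9960 = 549.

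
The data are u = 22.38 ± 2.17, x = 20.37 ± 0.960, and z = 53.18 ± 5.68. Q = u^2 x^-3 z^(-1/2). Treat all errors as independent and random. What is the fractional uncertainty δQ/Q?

Q is a product of powers, so relative uncertainties combine in quadrature:
  (2·δu/u)² = (2×0.0970)² = 0.0376;  (-3·δx/x)² = (-3×0.0471)² = 0.0200;  (−½·δz/z)² = (-0.5×0.107)² = 0.00285
δQ/Q = √(0.0604) = 0.246

0.246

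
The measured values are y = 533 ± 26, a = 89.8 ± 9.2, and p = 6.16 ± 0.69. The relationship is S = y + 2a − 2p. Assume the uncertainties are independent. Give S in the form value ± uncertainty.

For a sum/difference, combine absolute errors in quadrature:
  (δy)² = 676;  (2·δa)² = 339;  (2·δp)² = 1.90
δS = √(1020) = 31.9
S = 700.

700 ± 31.9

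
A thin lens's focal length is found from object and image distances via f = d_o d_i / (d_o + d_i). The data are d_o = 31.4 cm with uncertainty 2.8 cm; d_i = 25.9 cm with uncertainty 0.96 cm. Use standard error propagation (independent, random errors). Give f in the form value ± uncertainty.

14.2 ± 0.641 cm

∂f/∂d_o = (d_i/(d_o+d_i))² = 0.204;  ∂f/∂d_i = (d_o/(d_o+d_i))² = 0.300
δf = √((∂f/∂d_o · δd_o)² + (∂f/∂d_i · δd_i)²) = √(0.327 + 0.0831) = 0.641 cm
f = 14.2 cm.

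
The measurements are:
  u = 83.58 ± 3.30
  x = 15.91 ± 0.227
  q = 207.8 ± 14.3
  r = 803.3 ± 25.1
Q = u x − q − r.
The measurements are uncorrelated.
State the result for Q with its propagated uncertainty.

Let p = u·x = 1330. δp/p = √((1·δu/u)² + (1·δx/x)²) = √(0.00156 + 0.000204) = 0.0420, so δp = 55.8.
Q = p − q − r: δQ = √(δp² + δq² + δr²) = √(3120 + 204 + 630) = 62.9
Q = 318.7.

318.7 ± 62.9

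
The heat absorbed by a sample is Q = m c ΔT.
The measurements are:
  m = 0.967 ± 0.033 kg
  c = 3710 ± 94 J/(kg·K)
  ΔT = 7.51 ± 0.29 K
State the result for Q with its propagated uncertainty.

Products/powers → add relative errors in quadrature, weighted by exponent:
  (1·δm/m)² = (1×0.0341)² = 0.00116;  (1·δc/c)² = (1×0.0253)² = 0.000642;  (1·δΔT/ΔT)² = (1×0.0386)² = 0.00149
δQ/Q = √(0.00330) = 0.0574
Q = 26900 J, so δQ = 0.0574 × 26900 = 1550 J.

26900 ± 1550 J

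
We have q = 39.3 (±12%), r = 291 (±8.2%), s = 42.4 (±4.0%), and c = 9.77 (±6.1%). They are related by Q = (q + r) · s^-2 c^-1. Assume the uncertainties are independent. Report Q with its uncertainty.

0.0188 ± 0.00234

Let u = q + r = 330. δu = √(δq² + δr²) = √(22.2 + 569) = 24.3, so δu/u = 0.0736.
Q is then a monomial in u, s, c:
δQ/Q = √((δu/u)² + (-2·δs/s)² + (-1·δc/c)²) = √(0.00542 + 0.00640 + 0.00372) = 0.125
Q = 0.0188, so δQ = 0.125 × 0.0188 = 0.00234.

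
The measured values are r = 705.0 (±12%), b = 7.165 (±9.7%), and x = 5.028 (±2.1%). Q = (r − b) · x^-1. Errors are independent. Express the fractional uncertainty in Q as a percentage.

Let u = r − b = 697.8. δu = √(δr² + δb²) = √(7160 + 0.483) = 84.6, so δu/u = 0.121.
Q is then a monomial in u, x:
δQ/Q = √((δu/u)² + (-1·δx/x)²) = √(0.0147 + 0.000441) = 0.123

12.3%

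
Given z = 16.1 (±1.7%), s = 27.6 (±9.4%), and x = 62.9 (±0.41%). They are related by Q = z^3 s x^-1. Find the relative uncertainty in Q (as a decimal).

0.107

Since Q is a product/quotient, work with relative uncertainties:
  (3·δz/z)² = (3×0.0170)² = 0.00260;  (1·δs/s)² = (1×0.0940)² = 0.00884;  (-1·δx/x)² = (-1×0.00410)² = 1.68e-05
δQ/Q = √(0.0115) = 0.107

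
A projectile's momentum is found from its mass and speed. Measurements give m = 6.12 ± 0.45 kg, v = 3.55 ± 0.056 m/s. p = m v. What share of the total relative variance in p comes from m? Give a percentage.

(δp/p)² = (1·δm/m)² + (1·δv/v)²
  m term: (1×0.0735)² = 0.00541
  v term: (1×0.0158)² = 0.000249
Total = 0.00566. Share from m = 0.00541/0.00566 = 0.956.

95.6%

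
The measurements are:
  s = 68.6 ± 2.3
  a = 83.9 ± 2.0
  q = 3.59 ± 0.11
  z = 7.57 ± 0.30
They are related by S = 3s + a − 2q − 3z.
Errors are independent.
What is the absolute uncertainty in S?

Each term contributes (cᵢ δxᵢ)² to (δS)²:
  (3·δs)² = 47.6;  (δa)² = 4.00;  (2·δq)² = 0.0484;  (3·δz)² = 0.810
δS = √(52.5) = 7.24

7.24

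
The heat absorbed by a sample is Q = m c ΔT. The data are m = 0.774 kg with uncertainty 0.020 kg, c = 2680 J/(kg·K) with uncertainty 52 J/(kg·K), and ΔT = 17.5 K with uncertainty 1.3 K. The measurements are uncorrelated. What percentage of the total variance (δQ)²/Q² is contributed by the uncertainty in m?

10.2%

(δQ/Q)² = (1·δm/m)² + (1·δc/c)² + (1·δΔT/ΔT)²
  m term: (1×0.0258)² = 0.000668
  c term: (1×0.0194)² = 0.000376
  ΔT term: (1×0.0743)² = 0.00552
Total = 0.00656. Share from m = 0.000668/0.00656 = 0.102.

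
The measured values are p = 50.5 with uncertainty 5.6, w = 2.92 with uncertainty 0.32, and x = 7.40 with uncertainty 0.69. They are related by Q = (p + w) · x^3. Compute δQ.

Let u = p + w = 53.4. δu = √(δp² + δw²) = √(31.4 + 0.102) = 5.61, so δu/u = 0.105.
Q is then a monomial in u, x:
δQ/Q = √((δu/u)² + (3·δx/x)²) = √(0.0110 + 0.0782) = 0.299
Q = 21600, so δQ = 0.299 × 21600 = 6470.

6470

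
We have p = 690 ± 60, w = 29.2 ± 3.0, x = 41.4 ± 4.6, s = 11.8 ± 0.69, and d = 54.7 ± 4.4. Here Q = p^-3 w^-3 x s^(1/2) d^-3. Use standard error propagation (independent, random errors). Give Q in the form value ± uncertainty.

Each factor contributes (exponent × relative error)² to (δQ/Q)²:
  (-3·δp/p)² = (-3×0.0870)² = 0.0681;  (-3·δw/w)² = (-3×0.103)² = 0.0950;  (1·δx/x)² = (1×0.111)² = 0.0123;  (½·δs/s)² = (0.5×0.0585)² = 0.000855;  (-3·δd/d)² = (-3×0.0804)² = 0.0582
δQ/Q = √(0.234) = 0.484
Q = 1.06e-16, so δQ = 0.484 × 1.06e-16 = 5.14e-17.

(1.06 ± 0.514) × 10^-16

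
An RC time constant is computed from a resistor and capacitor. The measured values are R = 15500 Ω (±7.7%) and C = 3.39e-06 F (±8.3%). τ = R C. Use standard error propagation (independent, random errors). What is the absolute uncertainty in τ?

Relative error in a monomial: (δτ/τ)² = Σ (nᵢ · δxᵢ/xᵢ)².
  (1·δR/R)² = (1×0.0770)² = 0.00593;  (1·δC/C)² = (1×0.0830)² = 0.00689
δτ/τ = √(0.0128) = 0.113
τ = 0.0525 s, so δτ = 0.113 × 0.0525 = 0.00595 s.

0.00595 s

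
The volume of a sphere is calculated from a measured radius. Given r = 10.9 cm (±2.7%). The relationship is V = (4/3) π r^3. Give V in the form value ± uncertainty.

5420 ± 439 cm^3

V ∝ r^3, so δV/V = |3| · δr/r = 3 × 0.0270 = 0.0810.
V = 5420 cm^3, so δV = 0.0810 × 5420 = 439 cm^3.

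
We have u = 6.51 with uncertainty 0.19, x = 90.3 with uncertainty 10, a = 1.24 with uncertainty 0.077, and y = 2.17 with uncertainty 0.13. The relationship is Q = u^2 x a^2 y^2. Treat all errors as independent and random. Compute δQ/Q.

0.213

Products/powers → add relative errors in quadrature, weighted by exponent:
  (2·δu/u)² = (2×0.0292)² = 0.00341;  (1·δx/x)² = (1×0.111)² = 0.0123;  (2·δa/a)² = (2×0.0621)² = 0.0154;  (2·δy/y)² = (2×0.0599)² = 0.0144
δQ/Q = √(0.0455) = 0.213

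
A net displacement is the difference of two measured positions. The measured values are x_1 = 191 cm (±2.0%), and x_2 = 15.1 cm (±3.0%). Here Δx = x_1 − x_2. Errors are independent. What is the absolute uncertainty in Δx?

Each term contributes (cᵢ δxᵢ)² to (δΔx)²:
  (δx_1)² = 14.6;  (δx_2)² = 0.205
δΔx = √(14.8) = 3.85 cm

3.85 cm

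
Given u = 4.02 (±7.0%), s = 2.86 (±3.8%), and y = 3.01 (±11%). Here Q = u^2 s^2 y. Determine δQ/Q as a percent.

19.4%

Products/powers → add relative errors in quadrature, weighted by exponent:
  (2·δu/u)² = (2×0.0700)² = 0.0196;  (2·δs/s)² = (2×0.0380)² = 0.00578;  (1·δy/y)² = (1×0.110)² = 0.0121
δQ/Q = √(0.0375) = 0.194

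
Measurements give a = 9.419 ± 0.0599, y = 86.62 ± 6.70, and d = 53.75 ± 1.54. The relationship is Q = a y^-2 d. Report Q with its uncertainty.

For a monomial Q ∝ a, y^-2, d, fractional errors add in quadrature:
  (1·δa/a)² = (1×0.00636)² = 4.04e-05;  (-2·δy/y)² = (-2×0.0773)² = 0.0239;  (1·δd/d)² = (1×0.0287)² = 0.000821
δQ/Q = √(0.0248) = 0.157
Q = 0.06748, so δQ = 0.157 × 0.06748 = 0.0106.

0.06748 ± 0.0106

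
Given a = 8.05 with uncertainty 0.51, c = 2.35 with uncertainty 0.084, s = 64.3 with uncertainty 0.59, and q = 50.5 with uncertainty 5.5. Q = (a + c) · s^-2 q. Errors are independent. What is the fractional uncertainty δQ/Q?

0.121

Let u = a + c = 10.4. δu = √(δa² + δc²) = √(0.260 + 0.00706) = 0.517, so δu/u = 0.0497.
Q is then a monomial in u, s, q:
δQ/Q = √((δu/u)² + (-2·δs/s)² + (1·δq/q)²) = √(0.00247 + 0.000337 + 0.0119) = 0.121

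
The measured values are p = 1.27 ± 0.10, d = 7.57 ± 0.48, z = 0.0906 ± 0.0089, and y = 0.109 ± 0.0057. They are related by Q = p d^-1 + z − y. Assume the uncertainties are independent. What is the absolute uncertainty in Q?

Let w = p·d^-1 = 0.168. δw/w = √((1·δp/p)² + (-1·δd/d)²) = √(0.00620 + 0.00402) = 0.101, so δw = 0.0170.
Q = w + z − y: δQ = √(δw² + δz² + δy²) = √(0.000288 + 7.92e-05 + 3.25e-05) = 0.0200

0.0200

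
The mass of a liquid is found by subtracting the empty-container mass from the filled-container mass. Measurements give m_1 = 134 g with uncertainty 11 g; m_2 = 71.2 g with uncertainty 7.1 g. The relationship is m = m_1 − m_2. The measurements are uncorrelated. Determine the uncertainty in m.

Sums and differences: (δm)² = Σ (cᵢ δxᵢ)².
  (δm_1)² = 121;  (δm_2)² = 50.4
δm = √(171) = 13.1 g

13.1 g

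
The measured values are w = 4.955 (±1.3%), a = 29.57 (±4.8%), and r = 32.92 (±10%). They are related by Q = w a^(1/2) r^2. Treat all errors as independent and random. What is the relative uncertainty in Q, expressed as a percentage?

Q is a product of powers, so relative uncertainties combine in quadrature:
  (1·δw/w)² = (1×0.0130)² = 0.000169;  (½·δa/a)² = (0.5×0.0480)² = 0.000576;  (2·δr/r)² = (2×0.100)² = 0.0400
δQ/Q = √(0.0407) = 0.202

20.2%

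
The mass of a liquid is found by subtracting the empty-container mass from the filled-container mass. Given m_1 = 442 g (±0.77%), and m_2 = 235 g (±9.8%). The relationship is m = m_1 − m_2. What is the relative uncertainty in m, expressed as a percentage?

m is a linear combination, so absolute uncertainties add in quadrature:
  (δm_1)² = 11.6;  (δm_2)² = 530
δm = √(542) = 23.3 g
m = 207 g, so δm/m = 23.3/207 = 0.112.

11.2%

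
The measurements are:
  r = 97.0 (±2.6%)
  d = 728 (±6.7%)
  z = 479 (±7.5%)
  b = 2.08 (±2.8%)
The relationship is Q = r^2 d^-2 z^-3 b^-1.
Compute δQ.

Since Q is a product/quotient, work with relative uncertainties:
  (2·δr/r)² = (2×0.0260)² = 0.00270;  (-2·δd/d)² = (-2×0.0670)² = 0.0180;  (-3·δz/z)² = (-3×0.0750)² = 0.0506;  (-1·δb/b)² = (-1×0.0280)² = 0.000784
δQ/Q = √(0.0721) = 0.268
Q = 7.77e-11, so δQ = 0.268 × 7.77e-11 = 2.08e-11.

2.08e-11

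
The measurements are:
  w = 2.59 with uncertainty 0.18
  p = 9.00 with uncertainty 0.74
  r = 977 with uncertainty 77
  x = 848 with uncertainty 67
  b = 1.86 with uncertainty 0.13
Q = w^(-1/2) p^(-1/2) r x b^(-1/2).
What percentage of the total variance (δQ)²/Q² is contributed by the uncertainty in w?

(δQ/Q)² = (−½·δw/w)² + (−½·δp/p)² + (1·δr/r)² + (1·δx/x)² + (−½·δb/b)²
  w term: (-0.5×0.0695)² = 0.00121
  p term: (-0.5×0.0822)² = 0.00169
  r term: (1×0.0788)² = 0.00621
  x term: (1×0.0790)² = 0.00624
  b term: (-0.5×0.0699)² = 0.00122
Total = 0.0166. Share from w = 0.00121/0.0166 = 0.0729.

7.29%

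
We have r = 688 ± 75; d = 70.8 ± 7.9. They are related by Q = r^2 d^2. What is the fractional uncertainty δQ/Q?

0.312

Each factor contributes (exponent × relative error)² to (δQ/Q)²:
  (2·δr/r)² = (2×0.109)² = 0.0475;  (2·δd/d)² = (2×0.112)² = 0.0498
δQ/Q = √(0.0973) = 0.312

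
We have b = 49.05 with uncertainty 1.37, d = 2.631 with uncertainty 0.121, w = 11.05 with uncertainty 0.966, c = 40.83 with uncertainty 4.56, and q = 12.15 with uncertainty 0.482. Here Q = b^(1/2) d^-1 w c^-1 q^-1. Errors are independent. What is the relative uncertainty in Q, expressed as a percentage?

For a monomial Q ∝ b^(1/2), d^-1, w, c^-1, q^-1, fractional errors add in quadrature:
  (½·δb/b)² = (0.5×0.0279)² = 0.000195;  (-1·δd/d)² = (-1×0.0460)² = 0.00212;  (1·δw/w)² = (1×0.0874)² = 0.00764;  (-1·δc/c)² = (-1×0.112)² = 0.0125;  (-1·δq/q)² = (-1×0.0397)² = 0.00157
δQ/Q = √(0.0240) = 0.155

15.5%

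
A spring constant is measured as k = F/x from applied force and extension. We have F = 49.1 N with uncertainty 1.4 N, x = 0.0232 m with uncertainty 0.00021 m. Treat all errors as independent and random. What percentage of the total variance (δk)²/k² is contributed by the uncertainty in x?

9.16%

(δk/k)² = (1·δF/F)² + (-1·δx/x)²
  F term: (1×0.0285)² = 0.000813
  x term: (-1×0.00905)² = 8.19e-05
Total = 0.000895. Share from x = 8.19e-05/0.000895 = 0.0916.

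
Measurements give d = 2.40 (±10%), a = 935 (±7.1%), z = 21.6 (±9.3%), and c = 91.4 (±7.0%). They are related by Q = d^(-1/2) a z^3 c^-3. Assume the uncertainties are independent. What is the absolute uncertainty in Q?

2.87

Since Q is a product/quotient, work with relative uncertainties:
  (−½·δd/d)² = (-0.5×0.100)² = 0.00250;  (1·δa/a)² = (1×0.0710)² = 0.00504;  (3·δz/z)² = (3×0.0930)² = 0.0778;  (-3·δc/c)² = (-3×0.0700)² = 0.0441
δQ/Q = √(0.129) = 0.360
Q = 7.97, so δQ = 0.360 × 7.97 = 2.87.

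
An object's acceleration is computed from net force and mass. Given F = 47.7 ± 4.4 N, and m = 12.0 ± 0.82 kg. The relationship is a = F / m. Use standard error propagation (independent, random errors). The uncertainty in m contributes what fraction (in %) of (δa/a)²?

35.4%

(δa/a)² = (1·δF/F)² + (-1·δm/m)²
  F term: (1×0.0922)² = 0.00851
  m term: (-1×0.0683)² = 0.00467
Total = 0.0132. Share from m = 0.00467/0.0132 = 0.354.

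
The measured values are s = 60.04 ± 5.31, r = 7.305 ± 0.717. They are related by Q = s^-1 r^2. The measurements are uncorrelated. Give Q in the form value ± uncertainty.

For a monomial Q ∝ s^-1, r^2, fractional errors add in quadrature:
  (-1·δs/s)² = (-1×0.0884)² = 0.00782;  (2·δr/r)² = (2×0.0982)² = 0.0385
δQ/Q = √(0.0464) = 0.215
Q = 0.8888, so δQ = 0.215 × 0.8888 = 0.191.

0.8888 ± 0.191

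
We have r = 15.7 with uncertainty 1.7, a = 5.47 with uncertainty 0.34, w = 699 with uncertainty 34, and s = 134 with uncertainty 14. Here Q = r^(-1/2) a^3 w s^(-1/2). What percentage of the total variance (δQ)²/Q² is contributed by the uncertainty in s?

6.38%

(δQ/Q)² = (−½·δr/r)² + (3·δa/a)² + (1·δw/w)² + (−½·δs/s)²
  r term: (-0.5×0.108)² = 0.00293
  a term: (3×0.0622)² = 0.0348
  w term: (1×0.0486)² = 0.00237
  s term: (-0.5×0.104)² = 0.00273
Total = 0.0428. Share from s = 0.00273/0.0428 = 0.0638.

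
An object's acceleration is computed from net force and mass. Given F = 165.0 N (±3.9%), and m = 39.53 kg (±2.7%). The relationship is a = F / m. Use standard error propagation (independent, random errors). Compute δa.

Since a is a product/quotient, work with relative uncertainties:
  (1·δF/F)² = (1×0.0390)² = 0.00152;  (-1·δm/m)² = (-1×0.0270)² = 0.000729
δa/a = √(0.00225) = 0.0474
a = 4.174 m/s^2, so δa = 0.0474 × 4.174 = 0.198 m/s^2.

0.198 m/s^2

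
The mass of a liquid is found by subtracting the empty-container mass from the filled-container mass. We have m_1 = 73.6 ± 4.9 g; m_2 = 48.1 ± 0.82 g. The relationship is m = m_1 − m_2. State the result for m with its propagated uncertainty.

25.5 ± 4.97 g

Absolute uncertainties add in quadrature for a linear combination:
  (δm_1)² = 24.0;  (δm_2)² = 0.672
δm = √(24.7) = 4.97 g
m = 25.5 g.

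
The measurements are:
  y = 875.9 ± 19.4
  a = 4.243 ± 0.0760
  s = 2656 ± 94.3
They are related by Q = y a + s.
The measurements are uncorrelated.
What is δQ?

142

Let p = y·a = 3716. δp/p = √((1·δy/y)² + (1·δa/a)²) = √(0.000491 + 0.000321) = 0.0285, so δp = 106.
Q = p + s: δQ = √(δp² + δs²) = √(11200 + 8890) = 142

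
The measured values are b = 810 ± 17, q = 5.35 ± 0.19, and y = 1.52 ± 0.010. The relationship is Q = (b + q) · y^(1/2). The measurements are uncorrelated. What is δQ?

Let u = b + q = 815. δu = √(δb² + δq²) = √(289 + 0.0361) = 17.0, so δu/u = 0.0209.
Q is then a monomial in u, y:
δQ/Q = √((δu/u)² + (½·δy/y)²) = √(0.000435 + 1.08e-05) = 0.0211
Q = 1010, so δQ = 0.0211 × 1010 = 21.2.

21.2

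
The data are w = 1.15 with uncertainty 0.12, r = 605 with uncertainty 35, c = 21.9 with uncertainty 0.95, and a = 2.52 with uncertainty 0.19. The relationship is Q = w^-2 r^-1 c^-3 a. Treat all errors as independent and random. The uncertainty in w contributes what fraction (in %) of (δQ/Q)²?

(δQ/Q)² = (-2·δw/w)² + (-1·δr/r)² + (-3·δc/c)² + (1·δa/a)²
  w term: (-2×0.104)² = 0.0436
  r term: (-1×0.0579)² = 0.00335
  c term: (-3×0.0434)² = 0.0169
  a term: (1×0.0754)² = 0.00568
Total = 0.0695. Share from w = 0.0436/0.0695 = 0.626.

62.6%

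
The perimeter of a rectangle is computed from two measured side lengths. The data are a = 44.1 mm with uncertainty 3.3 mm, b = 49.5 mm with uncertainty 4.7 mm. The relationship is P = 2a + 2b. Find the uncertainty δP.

Sums and differences: (δP)² = Σ (cᵢ δxᵢ)².
  (2·δa)² = 43.6;  (2·δb)² = 88.4
δP = √(132) = 11.5 mm

11.5 mm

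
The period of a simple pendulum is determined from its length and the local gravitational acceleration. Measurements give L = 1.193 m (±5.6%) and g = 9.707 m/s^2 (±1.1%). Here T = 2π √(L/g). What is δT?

0.0629 s

Each factor contributes (exponent × relative error)² to (δT/T)²:
  (½·δL/L)² = (0.5×0.0560)² = 0.000784;  (−½·δg/g)² = (-0.5×0.0110)² = 3.03e-05
δT/T = √(0.000814) = 0.0285
T = 2.203 s, so δT = 0.0285 × 2.203 = 0.0629 s.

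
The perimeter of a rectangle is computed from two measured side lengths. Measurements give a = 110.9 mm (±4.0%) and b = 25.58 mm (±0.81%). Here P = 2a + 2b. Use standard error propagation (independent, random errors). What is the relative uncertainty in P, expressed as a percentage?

3.25%

Absolute uncertainties add in quadrature for a linear combination:
  (2·δa)² = 78.7;  (2·δb)² = 0.172
δP = √(78.9) = 8.88 mm
P = 273.0 mm, so δP/P = 8.88/273.0 = 0.0325.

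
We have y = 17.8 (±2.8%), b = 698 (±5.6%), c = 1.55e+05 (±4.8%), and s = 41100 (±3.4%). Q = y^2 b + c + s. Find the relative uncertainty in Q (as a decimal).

Let p = y^2·b = 2.21e+05. δp/p = √((2·δy/y)² + (1·δb/b)²) = √(0.00314 + 0.00314) = 0.0792, so δp = 17500.
Q = p + c + s: δQ = √(δp² + δc² + δs²) = √(3.07e+08 + 5.54e+07 + 1.95e+06) = 19100
Q = 4.17e+05, so δQ/Q = 19100/4.17e+05 = 0.0457.

0.0457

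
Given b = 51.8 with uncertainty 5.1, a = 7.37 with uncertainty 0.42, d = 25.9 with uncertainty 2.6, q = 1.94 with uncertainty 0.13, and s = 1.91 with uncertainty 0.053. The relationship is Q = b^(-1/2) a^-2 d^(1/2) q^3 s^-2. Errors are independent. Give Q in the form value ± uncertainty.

0.0261 ± 0.00646

Since Q is a product/quotient, work with relative uncertainties:
  (−½·δb/b)² = (-0.5×0.0985)² = 0.00242;  (-2·δa/a)² = (-2×0.0570)² = 0.0130;  (½·δd/d)² = (0.5×0.100)² = 0.00252;  (3·δq/q)² = (3×0.0670)² = 0.0404;  (-2·δs/s)² = (-2×0.0277)² = 0.00308
δQ/Q = √(0.0614) = 0.248
Q = 0.0261, so δQ = 0.248 × 0.0261 = 0.00646.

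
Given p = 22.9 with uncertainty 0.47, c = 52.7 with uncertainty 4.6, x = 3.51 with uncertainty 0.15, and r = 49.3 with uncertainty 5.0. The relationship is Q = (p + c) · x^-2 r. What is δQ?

Let u = p + c = 75.6. δu = √(δp² + δc²) = √(0.221 + 21.2) = 4.62, so δu/u = 0.0612.
Q is then a monomial in u, x, r:
δQ/Q = √((δu/u)² + (-2·δx/x)² + (1·δr/r)²) = √(0.00374 + 0.00731 + 0.0103) = 0.146
Q = 303, so δQ = 0.146 × 303 = 44.2.

44.2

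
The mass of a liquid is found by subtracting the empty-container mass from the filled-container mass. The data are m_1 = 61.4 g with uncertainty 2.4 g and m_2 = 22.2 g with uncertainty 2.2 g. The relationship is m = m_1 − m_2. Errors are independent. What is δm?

3.26 g

Each term contributes (cᵢ δxᵢ)² to (δm)²:
  (δm_1)² = 5.76;  (δm_2)² = 4.84
δm = √(10.6) = 3.26 g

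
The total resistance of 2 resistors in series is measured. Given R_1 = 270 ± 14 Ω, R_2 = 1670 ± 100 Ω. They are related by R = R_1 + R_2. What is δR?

101 Ω

R is a linear combination, so absolute uncertainties add in quadrature:
  (δR_1)² = 196;  (δR_2)² = 10000
δR = √(10200) = 101 Ω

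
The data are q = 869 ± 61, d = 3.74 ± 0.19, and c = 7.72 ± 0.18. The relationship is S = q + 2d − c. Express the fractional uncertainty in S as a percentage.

Each term contributes (cᵢ δxᵢ)² to (δS)²:
  (δq)² = 3720;  (2·δd)² = 0.144;  (δc)² = 0.0324
δS = √(3720) = 61.0
S = 869, so δS/S = 61.0/869 = 0.0702.

7.02%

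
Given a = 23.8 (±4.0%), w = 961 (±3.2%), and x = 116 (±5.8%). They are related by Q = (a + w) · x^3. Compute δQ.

2.72e+08

Let u = a + w = 985. δu = √(δa² + δw²) = √(0.906 + 946) = 30.8, so δu/u = 0.0312.
Q is then a monomial in u, x:
δQ/Q = √((δu/u)² + (3·δx/x)²) = √(0.000976 + 0.0303) = 0.177
Q = 1.54e+09, so δQ = 0.177 × 1.54e+09 = 2.72e+08.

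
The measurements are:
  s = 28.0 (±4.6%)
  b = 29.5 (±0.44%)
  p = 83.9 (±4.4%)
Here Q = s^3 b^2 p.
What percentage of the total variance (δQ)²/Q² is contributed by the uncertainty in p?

9.19%

(δQ/Q)² = (3·δs/s)² + (2·δb/b)² + (1·δp/p)²
  s term: (3×0.0460)² = 0.0190
  b term: (2×0.00440)² = 7.74e-05
  p term: (1×0.0440)² = 0.00194
Total = 0.0211. Share from p = 0.00194/0.0211 = 0.0919.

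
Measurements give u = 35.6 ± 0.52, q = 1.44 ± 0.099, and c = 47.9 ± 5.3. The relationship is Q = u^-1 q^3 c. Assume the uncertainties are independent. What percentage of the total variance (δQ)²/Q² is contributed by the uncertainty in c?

22.3%

(δQ/Q)² = (-1·δu/u)² + (3·δq/q)² + (1·δc/c)²
  u term: (-1×0.0146)² = 0.000213
  q term: (3×0.0688)² = 0.0425
  c term: (1×0.111)² = 0.0122
Total = 0.0550. Share from c = 0.0122/0.0550 = 0.223.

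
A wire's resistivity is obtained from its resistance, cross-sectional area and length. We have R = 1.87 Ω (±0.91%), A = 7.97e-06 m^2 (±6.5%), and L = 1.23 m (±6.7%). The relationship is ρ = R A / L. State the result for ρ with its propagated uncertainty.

Since ρ is a product/quotient, work with relative uncertainties:
  (1·δR/R)² = (1×0.00910)² = 8.28e-05;  (1·δA/A)² = (1×0.0650)² = 0.00423;  (-1·δL/L)² = (-1×0.0670)² = 0.00449
δρ/ρ = √(0.00880) = 0.0938
ρ = 1.21e-05 Ω·m, so δρ = 0.0938 × 1.21e-05 = 1.14e-06 Ω·m.

(1.21 ± 0.114) × 10^-5 Ω·m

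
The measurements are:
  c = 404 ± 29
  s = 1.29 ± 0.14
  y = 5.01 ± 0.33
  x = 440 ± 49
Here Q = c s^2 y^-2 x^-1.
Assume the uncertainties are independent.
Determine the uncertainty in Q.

Each factor contributes (exponent × relative error)² to (δQ/Q)²:
  (1·δc/c)² = (1×0.0718)² = 0.00515;  (2·δs/s)² = (2×0.109)² = 0.0471;  (-2·δy/y)² = (-2×0.0659)² = 0.0174;  (-1·δx/x)² = (-1×0.111)² = 0.0124
δQ/Q = √(0.0820) = 0.286
Q = 0.0609, so δQ = 0.286 × 0.0609 = 0.0174.

0.0174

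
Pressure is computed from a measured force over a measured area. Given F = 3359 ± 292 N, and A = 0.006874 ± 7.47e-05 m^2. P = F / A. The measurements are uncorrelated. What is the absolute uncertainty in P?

42800 Pa

P is a product of powers, so relative uncertainties combine in quadrature:
  (1·δF/F)² = (1×0.0869)² = 0.00756;  (-1·δA/A)² = (-1×0.0109)² = 0.000118
δP/P = √(0.00768) = 0.0876
P = 488700 Pa, so δP = 0.0876 × 488700 = 42800 Pa.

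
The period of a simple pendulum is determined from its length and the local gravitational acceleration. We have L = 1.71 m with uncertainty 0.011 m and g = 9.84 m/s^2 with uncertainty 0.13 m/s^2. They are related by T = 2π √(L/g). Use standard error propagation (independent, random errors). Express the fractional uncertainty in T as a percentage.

0.735%

For a monomial T ∝ L^(1/2), g^(-1/2), fractional errors add in quadrature:
  (½·δL/L)² = (0.5×0.00643)² = 1.03e-05;  (−½·δg/g)² = (-0.5×0.0132)² = 4.36e-05
δT/T = √(5.4e-05) = 0.00735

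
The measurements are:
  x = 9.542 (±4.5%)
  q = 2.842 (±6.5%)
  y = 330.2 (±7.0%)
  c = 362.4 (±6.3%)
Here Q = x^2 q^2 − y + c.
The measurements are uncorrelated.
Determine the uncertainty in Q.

Let p = x^2·q^2 = 735.4. δp/p = √((2·δx/x)² + (2·δq/q)²) = √(0.00810 + 0.0169) = 0.158, so δp = 116.
Q = p − y + c: δQ = √(δp² + δy² + δc²) = √(13500 + 534 + 521) = 121

121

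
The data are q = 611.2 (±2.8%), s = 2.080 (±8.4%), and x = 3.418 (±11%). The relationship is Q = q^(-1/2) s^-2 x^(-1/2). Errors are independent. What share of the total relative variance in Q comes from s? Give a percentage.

89.8%

(δQ/Q)² = (−½·δq/q)² + (-2·δs/s)² + (−½·δx/x)²
  q term: (-0.5×0.0280)² = 0.000196
  s term: (-2×0.0840)² = 0.0282
  x term: (-0.5×0.110)² = 0.00302
Total = 0.0314. Share from s = 0.0282/0.0314 = 0.898.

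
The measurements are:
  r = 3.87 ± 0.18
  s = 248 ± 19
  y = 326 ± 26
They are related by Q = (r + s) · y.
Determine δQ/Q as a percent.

Let u = r + s = 252. δu = √(δr² + δs²) = √(0.0324 + 361) = 19.0, so δu/u = 0.0754.
Q is then a monomial in u, y:
δQ/Q = √((δu/u)² + (1·δy/y)²) = √(0.00569 + 0.00636) = 0.110

11.0%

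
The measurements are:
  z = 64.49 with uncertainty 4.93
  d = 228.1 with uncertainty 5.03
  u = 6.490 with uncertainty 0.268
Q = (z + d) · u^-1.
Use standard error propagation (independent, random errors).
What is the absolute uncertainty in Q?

Let w = z + d = 292.6. δw = √(δz² + δd²) = √(24.3 + 25.3) = 7.04, so δw/w = 0.0241.
Q is then a monomial in w, u:
δQ/Q = √((δw/w)² + (-1·δu/u)²) = √(0.000579 + 0.00171) = 0.0478
Q = 45.08, so δQ = 0.0478 × 45.08 = 2.15.

2.15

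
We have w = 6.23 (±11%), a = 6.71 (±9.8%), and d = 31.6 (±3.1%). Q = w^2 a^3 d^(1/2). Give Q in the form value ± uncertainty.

Relative error in a monomial: (δQ/Q)² = Σ (nᵢ · δxᵢ/xᵢ)².
  (2·δw/w)² = (2×0.110)² = 0.0484;  (3·δa/a)² = (3×0.0980)² = 0.0864;  (½·δd/d)² = (0.5×0.0310)² = 0.000240
δQ/Q = √(0.135) = 0.368
Q = 65900, so δQ = 0.368 × 65900 = 24200.

65900 ± 24200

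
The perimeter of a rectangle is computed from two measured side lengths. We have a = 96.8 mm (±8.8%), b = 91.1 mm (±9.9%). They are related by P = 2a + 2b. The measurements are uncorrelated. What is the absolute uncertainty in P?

Each term contributes (cᵢ δxᵢ)² to (δP)²:
  (2·δa)² = 290;  (2·δb)² = 325
δP = √(616) = 24.8 mm

24.8 mm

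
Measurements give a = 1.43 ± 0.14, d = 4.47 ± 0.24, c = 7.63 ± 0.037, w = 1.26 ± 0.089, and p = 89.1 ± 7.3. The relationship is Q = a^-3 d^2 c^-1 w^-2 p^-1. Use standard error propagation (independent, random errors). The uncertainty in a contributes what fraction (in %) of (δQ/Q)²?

(δQ/Q)² = (-3·δa/a)² + (2·δd/d)² + (-1·δc/c)² + (-2·δw/w)² + (-1·δp/p)²
  a term: (-3×0.0979)² = 0.0863
  d term: (2×0.0537)² = 0.0115
  c term: (-1×0.00485)² = 2.35e-05
  w term: (-2×0.0706)² = 0.0200
  p term: (-1×0.0819)² = 0.00671
Total = 0.124. Share from a = 0.0863/0.124 = 0.693.

69.3%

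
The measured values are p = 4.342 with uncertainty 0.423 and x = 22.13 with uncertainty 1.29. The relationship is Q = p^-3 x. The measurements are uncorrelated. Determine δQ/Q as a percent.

Each factor contributes (exponent × relative error)² to (δQ/Q)²:
  (-3·δp/p)² = (-3×0.0974)² = 0.0854;  (1·δx/x)² = (1×0.0583)² = 0.00340
δQ/Q = √(0.0888) = 0.298

29.8%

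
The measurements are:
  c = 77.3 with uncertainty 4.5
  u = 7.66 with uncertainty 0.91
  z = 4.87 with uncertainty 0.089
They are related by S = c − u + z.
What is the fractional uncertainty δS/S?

Sums and differences: (δS)² = Σ (cᵢ δxᵢ)².
  (δc)² = 20.2;  (δu)² = 0.828;  (δz)² = 0.00792
δS = √(21.1) = 4.59
S = 74.5, so δS/S = 4.59/74.5 = 0.0616.

0.0616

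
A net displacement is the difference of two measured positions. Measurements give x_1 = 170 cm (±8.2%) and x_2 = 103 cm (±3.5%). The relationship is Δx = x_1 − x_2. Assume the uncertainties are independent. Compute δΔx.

14.4 cm

For a sum/difference, combine absolute errors in quadrature:
  (δx_1)² = 194;  (δx_2)² = 13.0
δΔx = √(207) = 14.4 cm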